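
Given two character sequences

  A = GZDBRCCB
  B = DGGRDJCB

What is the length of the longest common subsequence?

Match G (A #1, B #3), then D (A #3, B #5), then C (A #7, B #7), then B (A #8, B #8) — 4 characters in the same relative order in both. Since dp[8][8] = 4, nothing longer is possible.

4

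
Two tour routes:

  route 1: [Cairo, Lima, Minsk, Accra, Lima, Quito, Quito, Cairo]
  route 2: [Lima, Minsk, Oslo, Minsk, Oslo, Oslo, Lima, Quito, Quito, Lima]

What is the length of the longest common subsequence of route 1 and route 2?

Pick Lima [2,1], Minsk [3,4], Lima [5,7], Quito [6,8], Quito [7,9]; all 5 stops appear in both, in order. dp[8][10] = 5 confirms this is the maximum.

5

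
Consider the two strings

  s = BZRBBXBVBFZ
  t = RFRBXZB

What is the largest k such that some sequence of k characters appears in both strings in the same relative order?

4

One common subsequence of length 4: R [3,3]; then B [5,4]; then X [6,5]; then B [9,7]. Since dp[11][7] = 4, nothing longer is possible.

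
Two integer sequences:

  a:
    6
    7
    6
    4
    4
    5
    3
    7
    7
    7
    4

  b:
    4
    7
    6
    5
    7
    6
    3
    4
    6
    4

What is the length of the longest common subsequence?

Match 6 (a #1, b #3) → 7 (a #2, b #5) → 6 (a #3, b #6) → 4 (a #4, b #8) → 4 (a #11, b #10) — 5 values in the same relative order in both, and the DP table's final entry dp[11][10] is also 5, so no common subsequence is longer.

5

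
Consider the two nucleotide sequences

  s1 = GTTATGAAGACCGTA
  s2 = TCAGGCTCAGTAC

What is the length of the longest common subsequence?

9

Match T (s1 #2, s2 #1), A (s1 #4, s2 #3), G (s1 #6, s2 #4), G (s1 #9, s2 #5), C (s1 #11, s2 #6), C (s1 #12, s2 #8), G (s1 #13, s2 #10), T (s1 #14, s2 #11), A (s1 #15, s2 #12) — 9 bases in the same relative order in both. The LCS DP gives dp[15][13] = 9, so this is optimal.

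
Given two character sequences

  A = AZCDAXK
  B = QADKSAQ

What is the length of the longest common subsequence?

Taking A at A[1]=B[2]; then D at A[4]=B[3]; then A at A[5]=B[6] gives a common subsequence of length 3. Since dp[7][7] = 3, nothing longer is possible.

3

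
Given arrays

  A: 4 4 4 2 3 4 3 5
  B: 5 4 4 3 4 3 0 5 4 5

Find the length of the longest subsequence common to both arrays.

Let dp[i][j] be the LCS length of the first i values of A and the first j values of B. dp[i][j] = dp[i-1][j-1]+1 when the i-th and j-th values match, else max(dp[i-1][j], dp[i][j-1]).
    ·  5  4  4  3  4  3  0  5  4  5
 ·  0  0  0  0  0  0  0  0  0  0  0
 4  0  0  1  1  1  1  1  1  1  1  1
 4  0  0  1  2  2  2  2  2  2  2  2
 4  0  0  1  2  2  3  3  3  3  3  3
 2  0  0  1  2  2  3  3  3  3  3  3
 3  0  0  1  2  3  3  4  4  4  4  4
 4  0  0  1  2  3  4  4  4  4  5  5
 3  0  0  1  2  3  4  5  5  5  5  5
 5  0  1  1  2  3  4  5  5  6  6  6
dp[8][10] = 6. One LCS (by backtracking along matches): 4, 4, 4, 3, 4, 5.

6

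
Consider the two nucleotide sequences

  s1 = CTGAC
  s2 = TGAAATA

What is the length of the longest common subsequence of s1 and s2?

3

Let dp[i][j] be the LCS length of the first i bases of s1 and the first j bases of s2. dp[i][j] = dp[i-1][j-1]+1 when the i-th and j-th bases match, else max(dp[i-1][j], dp[i][j-1]).
    ·  T  G  A  A  A  T  A
 ·  0  0  0  0  0  0  0  0
 C  0  0  0  0  0  0  0  0
 T  0  1  1  1  1  1  1  1
 G  0  1  2  2  2  2  2  2
 A  0  1  2  3  3  3  3  3
 C  0  1  2  3  3  3  3  3
dp[5][7] = 3. One LCS (by backtracking along matches): TGA.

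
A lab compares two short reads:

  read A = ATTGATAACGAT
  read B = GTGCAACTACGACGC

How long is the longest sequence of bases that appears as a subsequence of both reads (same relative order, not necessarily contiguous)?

Pick T (read A #3, read B #2); then G (read A #4, read B #3); then A (read A #5, read B #6); then T (read A #6, read B #8); then A (read A #7, read B #9); then A (read A #8, read B #12); then C (read A #9, read B #13); then G (read A #10, read B #14); all 8 bases appear in both, in order. The LCS DP gives dp[12][15] = 8, so this is optimal.

8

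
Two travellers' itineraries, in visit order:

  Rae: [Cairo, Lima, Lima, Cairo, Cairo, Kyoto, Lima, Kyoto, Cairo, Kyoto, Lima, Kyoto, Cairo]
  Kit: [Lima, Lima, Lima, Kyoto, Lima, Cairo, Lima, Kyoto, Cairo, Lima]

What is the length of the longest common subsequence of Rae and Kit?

8

One common subsequence of length 8: Lima at Rae[2]=Kit[2], then Lima at Rae[3]=Kit[3], then Kyoto at Rae[6]=Kit[4], then Lima at Rae[7]=Kit[5], then Cairo at Rae[9]=Kit[6], then Lima at Rae[11]=Kit[7], then Kyoto at Rae[12]=Kit[8], then Cairo at Rae[13]=Kit[9]. The LCS DP gives dp[13][10] = 8, so this is optimal.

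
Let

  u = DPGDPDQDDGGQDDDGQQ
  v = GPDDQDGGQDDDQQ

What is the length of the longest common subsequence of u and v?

One common subsequence of length 13: P [2,2], D [4,3], D [6,4], Q [7,5], D [9,6], G [10,7], G [11,8], Q [12,9], D [13,10], D [14,11], D [15,12], Q [17,13], Q [18,14]. Since dp[18][14] = 13, nothing longer is possible.

13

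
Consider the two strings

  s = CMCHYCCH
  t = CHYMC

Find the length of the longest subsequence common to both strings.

4

Let dp[i][j] be the LCS length of the first i characters of s and the first j characters of t. dp[i][j] = dp[i-1][j-1]+1 when the i-th and j-th characters match, else max(dp[i-1][j], dp[i][j-1]).
    ·  C  H  Y  M  C
 ·  0  0  0  0  0  0
 C  0  1  1  1  1  1
 M  0  1  1  1  2  2
 C  0  1  1  1  2  3
 H  0  1  2  2  2  3
 Y  0  1  2  3  3  3
 C  0  1  2  3  3  4
 C  0  1  2  3  3  4
 H  0  1  2  3  3  4
dp[8][5] = 4. One LCS (by backtracking along matches): CHYC.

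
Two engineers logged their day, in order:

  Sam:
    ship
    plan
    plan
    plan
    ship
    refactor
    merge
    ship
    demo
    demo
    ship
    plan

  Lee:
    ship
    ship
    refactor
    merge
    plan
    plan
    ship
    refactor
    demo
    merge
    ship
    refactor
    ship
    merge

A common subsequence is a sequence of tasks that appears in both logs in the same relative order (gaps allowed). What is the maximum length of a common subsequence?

8

Taking ship at Sam[1]=Lee[2] → plan at Sam[3]=Lee[5] → plan at Sam[4]=Lee[6] → ship at Sam[5]=Lee[7] → refactor at Sam[6]=Lee[8] → merge at Sam[7]=Lee[10] → ship at Sam[8]=Lee[11] → ship at Sam[11]=Lee[13] gives a common subsequence of length 8. dp[12][14] = 8 confirms this is the maximum.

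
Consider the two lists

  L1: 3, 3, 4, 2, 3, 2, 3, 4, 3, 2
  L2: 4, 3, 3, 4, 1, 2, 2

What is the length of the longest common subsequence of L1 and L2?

Let dp[i][j] be the LCS length of the first i values of L1 and the first j values of L2. dp[i][j] = dp[i-1][j-1]+1 when the i-th and j-th values match, else max(dp[i-1][j], dp[i][j-1]).
    ·  4  3  3  4  1  2  2
 ·  0  0  0  0  0  0  0  0
 3  0  0  1  1  1  1  1  1
 3  0  0  1  2  2  2  2  2
 4  0  1  1  2  3  3  3  3
 2  0  1  1  2  3  3  4  4
 3  0  1  2  2  3  3  4  4
 2  0  1  2  2  3  3  4  5
 3  0  1  2  3  3  3  4  5
 4  0  1  2  3  4  4  4  5
 3  0  1  2  3  4  4  4  5
 2  0  1  2  3  4  4  5  5
dp[10][7] = 5. One LCS (by backtracking along matches): 3, 3, 4, 2, 2.

5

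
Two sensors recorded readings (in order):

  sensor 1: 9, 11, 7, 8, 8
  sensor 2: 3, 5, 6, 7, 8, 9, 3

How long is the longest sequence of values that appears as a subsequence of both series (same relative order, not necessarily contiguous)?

2

Taking 7 [3,4], then 8 [4,5] gives a common subsequence of length 2. Since dp[5][7] = 2, nothing longer is possible.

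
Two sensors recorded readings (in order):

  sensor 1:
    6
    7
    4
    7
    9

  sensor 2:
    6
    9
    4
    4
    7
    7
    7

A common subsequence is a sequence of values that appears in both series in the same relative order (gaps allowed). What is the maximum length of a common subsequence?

3

Let dp[i][j] be the LCS length of the first i values of sensor 1 and the first j values of sensor 2. dp[i][j] = dp[i-1][j-1]+1 when the i-th and j-th values match, else max(dp[i-1][j], dp[i][j-1]).
    ·  6  9  4  4  7  7  7
 ·  0  0  0  0  0  0  0  0
 6  0  1  1  1  1  1  1  1
 7  0  1  1  1  1  2  2  2
 4  0  1  1  2  2  2  2  2
 7  0  1  1  2  2  3  3  3
 9  0  1  2  2  2  3  3  3
dp[5][7] = 3. One LCS (by backtracking along matches): 6, 7, 7.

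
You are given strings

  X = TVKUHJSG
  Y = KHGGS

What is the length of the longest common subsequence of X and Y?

Let dp[i][j] be the LCS length of the first i characters of X and the first j characters of Y. dp[i][j] = dp[i-1][j-1]+1 when the i-th and j-th characters match, else max(dp[i-1][j], dp[i][j-1]).
    ·  K  H  G  G  S
 ·  0  0  0  0  0  0
 T  0  0  0  0  0  0
 V  0  0  0  0  0  0
 K  0  1  1  1  1  1
 U  0  1  1  1  1  1
 H  0  1  2  2  2  2
 J  0  1  2  2  2  2
 S  0  1  2  2  2  3
 G  0  1  2  3  3  3
dp[8][5] = 3. One LCS (by backtracking along matches): KHS.

3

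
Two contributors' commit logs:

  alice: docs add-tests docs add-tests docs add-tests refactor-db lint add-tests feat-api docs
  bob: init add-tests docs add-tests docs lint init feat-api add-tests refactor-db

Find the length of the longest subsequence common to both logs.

Match add-tests (alice #2, bob #2), then docs (alice #3, bob #3), then add-tests (alice #4, bob #4), then docs (alice #5, bob #5), then add-tests (alice #6, bob #9), then refactor-db (alice #7, bob #10) — 6 commits in the same relative order in both. dp[11][10] = 6 confirms this is the maximum.

6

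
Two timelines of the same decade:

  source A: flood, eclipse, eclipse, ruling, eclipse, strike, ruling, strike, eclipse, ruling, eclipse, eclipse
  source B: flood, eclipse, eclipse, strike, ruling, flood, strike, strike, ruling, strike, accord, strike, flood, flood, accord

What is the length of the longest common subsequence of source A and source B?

7

One common subsequence of length 7: flood at source A[1]=source B[1], eclipse at source A[2]=source B[2], eclipse at source A[3]=source B[3], ruling at source A[4]=source B[5], strike at source A[6]=source B[8], ruling at source A[7]=source B[9], strike at source A[8]=source B[12]. Since dp[12][15] = 7, nothing longer is possible.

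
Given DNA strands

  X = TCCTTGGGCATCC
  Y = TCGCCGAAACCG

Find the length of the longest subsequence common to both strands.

One common subsequence of length 7: T (X #1, Y #1) → C (X #2, Y #4) → C (X #3, Y #5) → G (X #6, Y #6) → A (X #10, Y #9) → C (X #12, Y #10) → C (X #13, Y #11), and the DP table's final entry dp[13][12] is also 7, so no common subsequence is longer.

7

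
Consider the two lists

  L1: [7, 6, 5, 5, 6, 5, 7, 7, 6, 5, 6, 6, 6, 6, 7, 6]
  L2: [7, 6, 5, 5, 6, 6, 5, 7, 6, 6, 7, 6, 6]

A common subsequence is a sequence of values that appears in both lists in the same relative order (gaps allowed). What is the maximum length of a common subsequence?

Taking 7 at L1[1]=L2[1], then 6 at L1[2]=L2[2], then 5 at L1[3]=L2[3], then 5 at L1[4]=L2[4], then 6 at L1[5]=L2[6], then 5 at L1[6]=L2[7], then 7 at L1[8]=L2[8], then 6 at L1[9]=L2[9], then 6 at L1[11]=L2[10], then 6 at L1[14]=L2[12], then 6 at L1[16]=L2[13] gives a common subsequence of length 11. dp[16][13] = 11 confirms this is the maximum.

11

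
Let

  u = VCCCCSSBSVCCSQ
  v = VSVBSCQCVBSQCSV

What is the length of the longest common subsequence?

Taking V at u[1]=v[1], S at u[6]=v[2], B at u[8]=v[4], S at u[9]=v[5], C at u[11]=v[6], C at u[12]=v[8], S at u[13]=v[11], Q at u[14]=v[12] gives a common subsequence of length 8. The LCS DP gives dp[14][15] = 8, so this is optimal.

8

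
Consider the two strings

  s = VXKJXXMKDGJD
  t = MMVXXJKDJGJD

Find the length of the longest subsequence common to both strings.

Taking V at s[1]=t[3]; then X at s[2]=t[5]; then J at s[4]=t[6]; then K at s[8]=t[7]; then D at s[9]=t[8]; then G at s[10]=t[10]; then J at s[11]=t[11]; then D at s[12]=t[12] gives a common subsequence of length 8, and the DP table's final entry dp[12][12] is also 8, so no common subsequence is longer.

8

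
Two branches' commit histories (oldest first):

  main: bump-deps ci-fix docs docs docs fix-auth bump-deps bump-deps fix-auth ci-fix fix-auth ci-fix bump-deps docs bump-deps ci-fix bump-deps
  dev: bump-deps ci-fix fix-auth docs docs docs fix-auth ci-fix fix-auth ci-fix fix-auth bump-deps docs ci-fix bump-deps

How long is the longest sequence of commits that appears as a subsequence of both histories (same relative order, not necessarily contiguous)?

13

One common subsequence of length 13: bump-deps [1,1] → ci-fix [2,2] → docs [3,4] → docs [4,5] → docs [5,6] → fix-auth [6,7] → fix-auth [9,9] → ci-fix [10,10] → fix-auth [11,11] → bump-deps [13,12] → docs [14,13] → ci-fix [16,14] → bump-deps [17,15]. The LCS DP gives dp[17][15] = 13, so this is optimal.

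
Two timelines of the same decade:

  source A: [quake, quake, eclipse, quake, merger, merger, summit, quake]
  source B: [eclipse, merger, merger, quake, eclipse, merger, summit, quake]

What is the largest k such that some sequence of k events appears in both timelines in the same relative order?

Pick quake [2,4], eclipse [3,5], merger [6,6], summit [7,7], quake [8,8]; all 5 events appear in both, in order, and the DP table's final entry dp[8][8] is also 5, so no common subsequence is longer.

5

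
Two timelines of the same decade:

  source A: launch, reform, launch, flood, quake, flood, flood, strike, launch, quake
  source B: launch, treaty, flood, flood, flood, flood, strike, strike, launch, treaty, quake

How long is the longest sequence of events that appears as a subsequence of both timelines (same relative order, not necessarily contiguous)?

7

One common subsequence of length 7: launch (source A #1, source B #1), flood (source A #4, source B #4), flood (source A #6, source B #5), flood (source A #7, source B #6), strike (source A #8, source B #8), launch (source A #9, source B #9), quake (source A #10, source B #11). Since dp[10][11] = 7, nothing longer is possible.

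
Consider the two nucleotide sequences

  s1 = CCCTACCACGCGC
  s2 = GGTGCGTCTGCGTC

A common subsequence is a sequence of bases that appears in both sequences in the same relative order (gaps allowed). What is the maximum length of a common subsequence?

One common subsequence of length 7: C [1,5] → C [3,8] → T [4,9] → G [10,10] → C [11,11] → G [12,12] → C [13,14]. Since dp[13][14] = 7, nothing longer is possible.

7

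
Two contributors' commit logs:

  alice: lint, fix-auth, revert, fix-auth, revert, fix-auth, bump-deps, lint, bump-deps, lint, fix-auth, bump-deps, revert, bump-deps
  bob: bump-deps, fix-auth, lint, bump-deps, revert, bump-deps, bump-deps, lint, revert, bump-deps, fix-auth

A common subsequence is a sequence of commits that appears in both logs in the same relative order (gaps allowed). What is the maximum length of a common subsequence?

7

Match lint at alice[1]=bob[3], then revert at alice[5]=bob[5], then bump-deps at alice[7]=bob[6], then bump-deps at alice[9]=bob[7], then lint at alice[10]=bob[8], then revert at alice[13]=bob[9], then bump-deps at alice[14]=bob[10] — 7 commits in the same relative order in both. Since dp[14][11] = 7, nothing longer is possible.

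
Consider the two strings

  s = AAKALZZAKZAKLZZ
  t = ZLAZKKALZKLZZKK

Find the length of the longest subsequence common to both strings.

Match A at s[1]=t[3], then K at s[3]=t[6], then A at s[4]=t[7], then L at s[5]=t[8], then Z at s[10]=t[9], then K at s[12]=t[10], then L at s[13]=t[11], then Z at s[14]=t[12], then Z at s[15]=t[13] — 9 characters in the same relative order in both. Since dp[15][15] = 9, nothing longer is possible.

9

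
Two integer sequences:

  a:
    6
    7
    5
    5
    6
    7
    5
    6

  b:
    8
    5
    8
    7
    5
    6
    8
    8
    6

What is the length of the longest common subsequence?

4

Taking 7 at a[2]=b[4] → 5 at a[4]=b[5] → 6 at a[5]=b[6] → 6 at a[8]=b[9] gives a common subsequence of length 4. The LCS DP gives dp[8][9] = 4, so this is optimal.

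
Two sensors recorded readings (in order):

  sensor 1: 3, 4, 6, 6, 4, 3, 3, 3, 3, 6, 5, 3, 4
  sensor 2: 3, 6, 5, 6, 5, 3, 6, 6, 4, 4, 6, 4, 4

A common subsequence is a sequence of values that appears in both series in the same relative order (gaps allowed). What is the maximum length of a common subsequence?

Taking 3 at sensor 1[1]=sensor 2[6]; then 6 at sensor 1[3]=sensor 2[7]; then 6 at sensor 1[4]=sensor 2[8]; then 4 at sensor 1[5]=sensor 2[10]; then 6 at sensor 1[10]=sensor 2[11]; then 4 at sensor 1[13]=sensor 2[13] gives a common subsequence of length 6, and the DP table's final entry dp[13][13] is also 6, so no common subsequence is longer.

6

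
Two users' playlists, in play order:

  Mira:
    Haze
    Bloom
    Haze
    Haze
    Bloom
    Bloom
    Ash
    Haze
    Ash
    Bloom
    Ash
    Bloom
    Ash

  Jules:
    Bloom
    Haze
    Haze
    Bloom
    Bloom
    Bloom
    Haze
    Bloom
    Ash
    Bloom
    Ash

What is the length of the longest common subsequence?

10

One common subsequence of length 10: Bloom (Mira #2, Jules #1), Haze (Mira #3, Jules #2), Haze (Mira #4, Jules #3), Bloom (Mira #5, Jules #5), Bloom (Mira #6, Jules #6), Haze (Mira #8, Jules #7), Bloom (Mira #10, Jules #8), Ash (Mira #11, Jules #9), Bloom (Mira #12, Jules #10), Ash (Mira #13, Jules #11), and the DP table's final entry dp[13][11] is also 10, so no common subsequence is longer.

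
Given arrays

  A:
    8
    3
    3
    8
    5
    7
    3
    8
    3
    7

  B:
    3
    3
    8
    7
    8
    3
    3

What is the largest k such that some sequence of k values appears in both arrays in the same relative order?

6

Pick 3 (A #2, B #1), then 3 (A #3, B #2), then 8 (A #4, B #3), then 7 (A #6, B #4), then 3 (A #7, B #6), then 3 (A #9, B #7); all 6 values appear in both, in order. dp[10][7] = 6 confirms this is the maximum.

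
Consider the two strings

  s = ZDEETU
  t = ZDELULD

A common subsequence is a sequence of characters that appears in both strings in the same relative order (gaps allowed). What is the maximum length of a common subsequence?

Match Z [1,1], D [2,2], E [3,3], U [6,5] — 4 characters in the same relative order in both. dp[6][7] = 4 confirms this is the maximum.

4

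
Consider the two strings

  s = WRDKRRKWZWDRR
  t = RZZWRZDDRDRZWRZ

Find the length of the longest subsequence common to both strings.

8

Taking W [1,4] → R [2,5] → D [3,8] → R [5,9] → R [6,11] → Z [9,12] → W [10,13] → R [12,14] gives a common subsequence of length 8. dp[13][15] = 8 confirms this is the maximum.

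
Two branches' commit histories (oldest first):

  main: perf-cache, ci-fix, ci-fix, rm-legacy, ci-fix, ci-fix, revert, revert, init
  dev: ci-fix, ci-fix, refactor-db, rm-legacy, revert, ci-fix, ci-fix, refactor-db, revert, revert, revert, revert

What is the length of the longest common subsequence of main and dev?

7

Pick ci-fix (main #2, dev #1); then ci-fix (main #3, dev #2); then rm-legacy (main #4, dev #4); then ci-fix (main #5, dev #6); then ci-fix (main #6, dev #7); then revert (main #7, dev #11); then revert (main #8, dev #12); all 7 commits appear in both, in order. dp[9][12] = 7 confirms this is the maximum.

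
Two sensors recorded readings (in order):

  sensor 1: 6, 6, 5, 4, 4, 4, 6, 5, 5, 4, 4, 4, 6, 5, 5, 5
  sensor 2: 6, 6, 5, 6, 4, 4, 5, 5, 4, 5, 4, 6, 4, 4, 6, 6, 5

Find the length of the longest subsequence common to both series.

12

Pick 6 (sensor 1 #1, sensor 2 #1), then 6 (sensor 1 #2, sensor 2 #2), then 5 (sensor 1 #3, sensor 2 #3), then 4 (sensor 1 #4, sensor 2 #5), then 4 (sensor 1 #5, sensor 2 #6), then 4 (sensor 1 #6, sensor 2 #9), then 5 (sensor 1 #9, sensor 2 #10), then 4 (sensor 1 #10, sensor 2 #11), then 4 (sensor 1 #11, sensor 2 #13), then 4 (sensor 1 #12, sensor 2 #14), then 6 (sensor 1 #13, sensor 2 #16), then 5 (sensor 1 #16, sensor 2 #17); all 12 values appear in both, in order. The LCS DP gives dp[16][17] = 12, so this is optimal.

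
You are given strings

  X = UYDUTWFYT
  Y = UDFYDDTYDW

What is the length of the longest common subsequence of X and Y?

Pick U (X #1, Y #1), then Y (X #2, Y #4), then D (X #3, Y #6), then T (X #5, Y #7), then W (X #6, Y #10); all 5 characters appear in both, in order. dp[9][10] = 5 confirms this is the maximum.

5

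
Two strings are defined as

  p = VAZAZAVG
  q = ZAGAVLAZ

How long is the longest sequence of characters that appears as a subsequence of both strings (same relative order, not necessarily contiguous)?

One common subsequence of length 4: Z at p[3]=q[1]; then A at p[4]=q[2]; then A at p[6]=q[4]; then V at p[7]=q[5]. dp[8][8] = 4 confirms this is the maximum.

4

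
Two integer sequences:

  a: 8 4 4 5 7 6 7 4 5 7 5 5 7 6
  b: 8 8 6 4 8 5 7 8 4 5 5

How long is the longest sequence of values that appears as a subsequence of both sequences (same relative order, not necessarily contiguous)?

7

Taking 8 (a #1, b #2), then 4 (a #2, b #4), then 5 (a #4, b #6), then 7 (a #5, b #7), then 4 (a #8, b #9), then 5 (a #11, b #10), then 5 (a #12, b #11) gives a common subsequence of length 7. dp[14][11] = 7 confirms this is the maximum.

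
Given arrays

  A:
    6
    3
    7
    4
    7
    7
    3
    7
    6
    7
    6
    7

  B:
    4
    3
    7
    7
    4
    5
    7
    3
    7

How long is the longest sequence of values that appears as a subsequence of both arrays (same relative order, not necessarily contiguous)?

One common subsequence of length 6: 3 at A[2]=B[2], 7 at A[3]=B[4], 4 at A[4]=B[5], 7 at A[6]=B[7], 3 at A[7]=B[8], 7 at A[12]=B[9]. The LCS DP gives dp[12][9] = 6, so this is optimal.

6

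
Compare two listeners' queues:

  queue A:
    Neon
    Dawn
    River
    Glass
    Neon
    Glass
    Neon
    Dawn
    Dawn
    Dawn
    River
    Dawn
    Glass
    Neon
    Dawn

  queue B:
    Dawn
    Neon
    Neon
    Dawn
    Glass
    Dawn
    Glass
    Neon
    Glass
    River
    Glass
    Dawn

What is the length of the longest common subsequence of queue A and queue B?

Taking Neon at queue A[1]=queue B[3], Dawn at queue A[2]=queue B[6], Glass at queue A[4]=queue B[7], Neon at queue A[5]=queue B[8], Glass at queue A[6]=queue B[9], River at queue A[11]=queue B[10], Glass at queue A[13]=queue B[11], Dawn at queue A[15]=queue B[12] gives a common subsequence of length 8, and the DP table's final entry dp[15][12] is also 8, so no common subsequence is longer.

8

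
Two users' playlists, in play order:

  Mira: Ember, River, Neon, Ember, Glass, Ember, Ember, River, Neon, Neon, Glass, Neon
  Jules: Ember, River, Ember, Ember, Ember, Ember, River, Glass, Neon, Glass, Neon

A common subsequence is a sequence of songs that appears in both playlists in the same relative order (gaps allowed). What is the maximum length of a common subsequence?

9

Taking Ember [1,1], River [2,2], Ember [4,4], Ember [6,5], Ember [7,6], River [8,7], Neon [10,9], Glass [11,10], Neon [12,11] gives a common subsequence of length 9. dp[12][11] = 9 confirms this is the maximum.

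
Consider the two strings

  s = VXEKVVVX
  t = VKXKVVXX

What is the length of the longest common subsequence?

Let dp[i][j] be the LCS length of the first i characters of s and the first j characters of t. dp[i][j] = dp[i-1][j-1]+1 when the i-th and j-th characters match, else max(dp[i-1][j], dp[i][j-1]).
    ·  V  K  X  K  V  V  X  X
 ·  0  0  0  0  0  0  0  0  0
 V  0  1  1  1  1  1  1  1  1
 X  0  1  1  2  2  2  2  2  2
 E  0  1  1  2  2  2  2  2  2
 K  0  1  2  2  3  3  3  3  3
 V  0  1  2  2  3  4  4  4  4
 V  0  1  2  2  3  4  5  5  5
 V  0  1  2  2  3  4  5  5  5
 X  0  1  2  3  3  4  5  6  6
dp[8][8] = 6. One LCS (by backtracking along matches): VXKVVX.

6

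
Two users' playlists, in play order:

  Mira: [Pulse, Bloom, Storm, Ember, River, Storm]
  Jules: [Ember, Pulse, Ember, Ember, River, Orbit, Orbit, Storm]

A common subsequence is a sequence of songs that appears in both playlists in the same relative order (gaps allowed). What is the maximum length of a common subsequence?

Pick Pulse [1,2], Ember [4,4], River [5,5], Storm [6,8]; all 4 songs appear in both, in order. Since dp[6][8] = 4, nothing longer is possible.

4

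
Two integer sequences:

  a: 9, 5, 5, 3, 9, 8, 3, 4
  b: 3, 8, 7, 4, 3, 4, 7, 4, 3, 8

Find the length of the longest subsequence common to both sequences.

Let dp[i][j] be the LCS length of the first i values of a and the first j values of b. dp[i][j] = dp[i-1][j-1]+1 when the i-th and j-th values match, else max(dp[i-1][j], dp[i][j-1]).
    ·  3  8  7  4  3  4  7  4  3  8
 ·  0  0  0  0  0  0  0  0  0  0  0
 9  0  0  0  0  0  0  0  0  0  0  0
 5  0  0  0  0  0  0  0  0  0  0  0
 5  0  0  0  0  0  0  0  0  0  0  0
 3  0  1  1  1  1  1  1  1  1  1  1
 9  0  1  1  1  1  1  1  1  1  1  1
 8  0  1  2  2  2  2  2  2  2  2  2
 3  0  1  2  2  2  3  3  3  3  3  3
 4  0  1  2  2  3  3  4  4  4  4  4
dp[8][10] = 4. One LCS (by backtracking along matches): 3, 8, 3, 4.

4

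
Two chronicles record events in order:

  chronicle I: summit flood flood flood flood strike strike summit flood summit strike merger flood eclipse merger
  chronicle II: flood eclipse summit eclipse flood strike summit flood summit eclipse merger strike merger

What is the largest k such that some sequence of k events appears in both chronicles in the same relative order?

Pick summit [1,3]; then flood [5,5]; then strike [7,6]; then summit [8,7]; then flood [9,8]; then summit [10,9]; then strike [11,12]; then merger [15,13]; all 8 events appear in both, in order. The LCS DP gives dp[15][13] = 8, so this is optimal.

8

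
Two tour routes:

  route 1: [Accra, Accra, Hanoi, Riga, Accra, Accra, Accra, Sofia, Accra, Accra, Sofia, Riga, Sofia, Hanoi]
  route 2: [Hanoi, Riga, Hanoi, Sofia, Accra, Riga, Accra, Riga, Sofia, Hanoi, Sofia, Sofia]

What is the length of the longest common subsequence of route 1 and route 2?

8

Match Hanoi [3,1] → Riga [4,2] → Sofia [8,4] → Accra [9,5] → Accra [10,7] → Riga [12,8] → Sofia [13,9] → Hanoi [14,10] — 8 stops in the same relative order in both. The LCS DP gives dp[14][12] = 8, so this is optimal.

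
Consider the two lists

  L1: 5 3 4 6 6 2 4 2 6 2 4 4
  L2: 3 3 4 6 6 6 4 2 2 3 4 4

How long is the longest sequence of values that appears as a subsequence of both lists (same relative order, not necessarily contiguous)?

Let dp[i][j] be the LCS length of the first i values of L1 and the first j values of L2. dp[i][j] = dp[i-1][j-1]+1 when the i-th and j-th values match, else max(dp[i-1][j], dp[i][j-1]).
    ·  3  3  4  6  6  6  4  2  2  3  4  4
 ·  0  0  0  0  0  0  0  0  0  0  0  0  0
 5  0  0  0  0  0  0  0  0  0  0  0  0  0
 3  0  1  1  1  1  1  1  1  1  1  1  1  1
 4  0  1  1  2  2  2  2  2  2  2  2  2  2
 6  0  1  1  2  3  3  3  3  3  3  3  3  3
 6  0  1  1  2  3  4  4  4  4  4  4  4  4
 2  0  1  1  2  3  4  4  4  5  5  5  5  5
 4  0  1  1  2  3  4  4  5  5  5  5  6  6
 2  0  1  1  2  3  4  4  5  6  6  6  6  6
 6  0  1  1  2  3  4  5  5  6  6  6  6  6
 2  0  1  1  2  3  4  5  5  6  7  7  7  7
 4  0  1  1  2  3  4  5  6  6  7  7  8  8
 4  0  1  1  2  3  4  5  6  6  7  7  8  9
dp[12][12] = 9. One LCS (by backtracking along matches): 3, 4, 6, 6, 4, 2, 2, 4, 4.

9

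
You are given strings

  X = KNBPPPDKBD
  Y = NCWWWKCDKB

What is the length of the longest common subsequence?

Let dp[i][j] be the LCS length of the first i characters of X and the first j characters of Y. dp[i][j] = dp[i-1][j-1]+1 when the i-th and j-th characters match, else max(dp[i-1][j], dp[i][j-1]).
    ·  N  C  W  W  W  K  C  D  K  B
 ·  0  0  0  0  0  0  0  0  0  0  0
 K  0  0  0  0  0  0  1  1  1  1  1
 N  0  1  1  1  1  1  1  1  1  1  1
 B  0  1  1  1  1  1  1  1  1  1  2
 P  0  1  1  1  1  1  1  1  1  1  2
 P  0  1  1  1  1  1  1  1  1  1  2
 P  0  1  1  1  1  1  1  1  1  1  2
 D  0  1  1  1  1  1  1  1  2  2  2
 K  0  1  1  1  1  1  2  2  2  3  3
 B  0  1  1  1  1  1  2  2  2  3  4
 D  0  1  1  1  1  1  2  2  3  3  4
dp[10][10] = 4. One LCS (by backtracking along matches): KDKB.

4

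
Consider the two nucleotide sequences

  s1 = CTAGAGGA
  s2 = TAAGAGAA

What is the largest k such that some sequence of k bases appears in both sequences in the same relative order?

6

Let dp[i][j] be the LCS length of the first i bases of s1 and the first j bases of s2. dp[i][j] = dp[i-1][j-1]+1 when the i-th and j-th bases match, else max(dp[i-1][j], dp[i][j-1]).
    ·  T  A  A  G  A  G  A  A
 ·  0  0  0  0  0  0  0  0  0
 C  0  0  0  0  0  0  0  0  0
 T  0  1  1  1  1  1  1  1  1
 A  0  1  2  2  2  2  2  2  2
 G  0  1  2  2  3  3  3  3  3
 A  0  1  2  3  3  4  4  4  4
 G  0  1  2  3  4  4  5  5  5
 G  0  1  2  3  4  4  5  5  5
 A  0  1  2  3  4  5  5  6  6
dp[8][8] = 6. One LCS (by backtracking along matches): TAGAGA.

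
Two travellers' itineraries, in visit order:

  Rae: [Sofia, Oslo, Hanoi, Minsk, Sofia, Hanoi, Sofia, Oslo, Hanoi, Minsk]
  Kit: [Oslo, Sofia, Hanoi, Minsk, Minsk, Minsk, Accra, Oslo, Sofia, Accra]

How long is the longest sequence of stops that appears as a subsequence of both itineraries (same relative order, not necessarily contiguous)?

4

Pick Sofia at Rae[1]=Kit[2], then Hanoi at Rae[3]=Kit[3], then Minsk at Rae[4]=Kit[6], then Sofia at Rae[5]=Kit[9]; all 4 stops appear in both, in order, and the DP table's final entry dp[10][10] is also 4, so no common subsequence is longer.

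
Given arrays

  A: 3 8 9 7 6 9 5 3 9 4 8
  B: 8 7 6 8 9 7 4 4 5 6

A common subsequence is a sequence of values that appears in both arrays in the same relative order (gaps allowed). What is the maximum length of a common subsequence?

5

Let dp[i][j] be the LCS length of the first i values of A and the first j values of B. dp[i][j] = dp[i-1][j-1]+1 when the i-th and j-th values match, else max(dp[i-1][j], dp[i][j-1]).
    ·  8  7  6  8  9  7  4  4  5  6
 ·  0  0  0  0  0  0  0  0  0  0  0
 3  0  0  0  0  0  0  0  0  0  0  0
 8  0  1  1  1  1  1  1  1  1  1  1
 9  0  1  1  1  1  2  2  2  2  2  2
 7  0  1  2  2  2  2  3  3  3  3  3
 6  0  1  2  3  3  3  3  3  3  3  4
 9  0  1  2  3  3  4  4  4  4  4  4
 5  0  1  2  3  3  4  4  4  4  5  5
 3  0  1  2  3  3  4  4  4  4  5  5
 9  0  1  2  3  3  4  4  4  4  5  5
 4  0  1  2  3  3  4  4  5  5  5  5
 8  0  1  2  3  4  4  4  5  5  5  5
dp[11][10] = 5. One LCS (by backtracking along matches): 8, 7, 6, 9, 5.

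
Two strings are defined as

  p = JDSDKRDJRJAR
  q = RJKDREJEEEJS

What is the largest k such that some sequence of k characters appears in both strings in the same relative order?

5

Pick J at p[1]=q[2]; then D at p[4]=q[4]; then R at p[6]=q[5]; then J at p[8]=q[7]; then J at p[10]=q[11]; all 5 characters appear in both, in order, and the DP table's final entry dp[12][12] is also 5, so no common subsequence is longer.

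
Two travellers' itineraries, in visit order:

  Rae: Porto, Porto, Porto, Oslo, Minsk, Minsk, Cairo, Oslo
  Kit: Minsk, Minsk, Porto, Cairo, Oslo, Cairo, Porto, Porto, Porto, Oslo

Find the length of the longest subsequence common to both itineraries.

One common subsequence of length 4: Porto (Rae #1, Kit #7); then Porto (Rae #2, Kit #8); then Porto (Rae #3, Kit #9); then Oslo (Rae #8, Kit #10). dp[8][10] = 4 confirms this is the maximum.

4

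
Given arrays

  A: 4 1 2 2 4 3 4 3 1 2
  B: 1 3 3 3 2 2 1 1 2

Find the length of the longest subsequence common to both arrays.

5

Match 1 (A #2, B #1) → 2 (A #3, B #5) → 2 (A #4, B #6) → 1 (A #9, B #8) → 2 (A #10, B #9) — 5 values in the same relative order in both. dp[10][9] = 5 confirms this is the maximum.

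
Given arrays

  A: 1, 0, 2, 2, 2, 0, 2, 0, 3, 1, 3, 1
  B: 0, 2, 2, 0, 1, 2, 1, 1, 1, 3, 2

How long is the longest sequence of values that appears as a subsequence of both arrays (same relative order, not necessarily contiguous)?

Taking 0 [2,1] → 2 [4,2] → 2 [5,3] → 0 [6,4] → 2 [7,6] → 1 [10,9] → 3 [11,10] gives a common subsequence of length 7. Since dp[12][11] = 7, nothing longer is possible.

7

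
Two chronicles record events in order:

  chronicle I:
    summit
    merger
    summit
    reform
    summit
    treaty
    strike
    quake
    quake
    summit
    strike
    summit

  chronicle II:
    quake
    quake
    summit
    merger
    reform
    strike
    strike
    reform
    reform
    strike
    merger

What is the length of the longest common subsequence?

One common subsequence of length 5: summit [1,3] → merger [2,4] → reform [4,5] → strike [7,7] → strike [11,10]. Since dp[12][11] = 5, nothing longer is possible.

5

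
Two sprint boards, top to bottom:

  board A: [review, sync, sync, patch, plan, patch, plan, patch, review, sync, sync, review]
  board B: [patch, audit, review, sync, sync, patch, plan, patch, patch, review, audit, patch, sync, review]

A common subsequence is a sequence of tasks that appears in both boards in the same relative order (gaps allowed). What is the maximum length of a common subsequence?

10

Taking review (board A #1, board B #3) → sync (board A #2, board B #4) → sync (board A #3, board B #5) → patch (board A #4, board B #6) → plan (board A #5, board B #7) → patch (board A #6, board B #8) → patch (board A #8, board B #9) → review (board A #9, board B #10) → sync (board A #11, board B #13) → review (board A #12, board B #14) gives a common subsequence of length 10. dp[12][14] = 10 confirms this is the maximum.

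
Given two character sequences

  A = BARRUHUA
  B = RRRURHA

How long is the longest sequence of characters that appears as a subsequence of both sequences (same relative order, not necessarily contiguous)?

5

Match R at A[3]=B[2], R at A[4]=B[3], U at A[5]=B[4], H at A[6]=B[6], A at A[8]=B[7] — 5 characters in the same relative order in both. The LCS DP gives dp[8][7] = 5, so this is optimal.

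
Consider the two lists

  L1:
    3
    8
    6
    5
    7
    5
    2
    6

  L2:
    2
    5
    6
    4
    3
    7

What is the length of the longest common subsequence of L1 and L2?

One common subsequence of length 2: 3 [1,5], 7 [5,6]. dp[8][6] = 2 confirms this is the maximum.

2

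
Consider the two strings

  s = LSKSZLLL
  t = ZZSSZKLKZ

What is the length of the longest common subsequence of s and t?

One common subsequence of length 4: S at s[2]=t[3], then S at s[4]=t[4], then Z at s[5]=t[5], then L at s[6]=t[7]. dp[8][9] = 4 confirms this is the maximum.

4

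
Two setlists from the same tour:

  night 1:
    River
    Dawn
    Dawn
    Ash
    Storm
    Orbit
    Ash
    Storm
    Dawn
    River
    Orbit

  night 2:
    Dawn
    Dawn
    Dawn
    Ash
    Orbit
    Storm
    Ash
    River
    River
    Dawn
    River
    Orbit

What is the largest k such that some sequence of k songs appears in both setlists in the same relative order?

8

One common subsequence of length 8: Dawn (night 1 #2, night 2 #2); then Dawn (night 1 #3, night 2 #3); then Ash (night 1 #4, night 2 #4); then Storm (night 1 #5, night 2 #6); then Ash (night 1 #7, night 2 #7); then Dawn (night 1 #9, night 2 #10); then River (night 1 #10, night 2 #11); then Orbit (night 1 #11, night 2 #12), and the DP table's final entry dp[11][12] is also 8, so no common subsequence is longer.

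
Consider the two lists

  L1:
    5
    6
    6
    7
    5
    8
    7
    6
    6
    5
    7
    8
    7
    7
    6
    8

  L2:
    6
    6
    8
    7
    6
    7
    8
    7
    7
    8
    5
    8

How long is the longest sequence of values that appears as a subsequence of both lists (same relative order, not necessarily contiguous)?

Match 6 (L1 #2, L2 #1), then 6 (L1 #3, L2 #2), then 8 (L1 #6, L2 #3), then 7 (L1 #7, L2 #4), then 6 (L1 #9, L2 #5), then 7 (L1 #11, L2 #6), then 8 (L1 #12, L2 #7), then 7 (L1 #13, L2 #8), then 7 (L1 #14, L2 #9), then 8 (L1 #16, L2 #12) — 10 values in the same relative order in both. The LCS DP gives dp[16][12] = 10, so this is optimal.

10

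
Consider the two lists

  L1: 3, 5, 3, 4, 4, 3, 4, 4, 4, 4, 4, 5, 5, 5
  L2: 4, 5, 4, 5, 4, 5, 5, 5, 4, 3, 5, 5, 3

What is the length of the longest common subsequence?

Taking 5 [2,4] → 4 [4,5] → 4 [5,9] → 3 [6,10] → 5 [12,11] → 5 [13,12] gives a common subsequence of length 6. dp[14][13] = 6 confirms this is the maximum.

6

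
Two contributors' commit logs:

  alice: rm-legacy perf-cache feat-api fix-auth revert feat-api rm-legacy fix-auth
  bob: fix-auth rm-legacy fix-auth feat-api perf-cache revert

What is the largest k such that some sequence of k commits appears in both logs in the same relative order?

Taking rm-legacy [1,2], then perf-cache [2,5], then revert [5,6] gives a common subsequence of length 3, and the DP table's final entry dp[8][6] is also 3, so no common subsequence is longer.

3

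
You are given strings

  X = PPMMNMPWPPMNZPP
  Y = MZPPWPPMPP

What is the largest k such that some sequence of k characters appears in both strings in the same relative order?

Let dp[i][j] be the LCS length of the first i characters of X and the first j characters of Y. dp[i][j] = dp[i-1][j-1]+1 when the i-th and j-th characters match, else max(dp[i-1][j], dp[i][j-1]).
    ·  M  Z  P  P  W  P  P  M  P  P
 ·  0  0  0  0  0  0  0  0  0  0  0
 P  0  0  0  1  1  1  1  1  1  1  1
 P  0  0  0  1  2  2  2  2  2  2  2
 M  0  1  1  1  2  2  2  2  3  3  3
 M  0  1  1  1  2  2  2  2  3  3  3
 N  0  1  1  1  2  2  2  2  3  3  3
 M  0  1  1  1  2  2  2  2  3  3  3
 P  0  1  1  2  2  2  3  3  3  4  4
 W  0  1  1  2  2  3  3  3  3  4  4
 P  0  1  1  2  3  3  4  4  4  4  5
 P  0  1  1  2  3  3  4  5  5  5  5
 M  0  1  1  2  3  3  4  5  6  6  6
 N  0  1  1  2  3  3  4  5  6  6  6
 Z  0  1  2  2  3  3  4  5  6  6  6
 P  0  1  2  3  3  3  4  5  6  7  7
 P  0  1  2  3  4  4  4  5  6  7  8
dp[15][10] = 8. One LCS (by backtracking along matches): PPWPPMPP.

8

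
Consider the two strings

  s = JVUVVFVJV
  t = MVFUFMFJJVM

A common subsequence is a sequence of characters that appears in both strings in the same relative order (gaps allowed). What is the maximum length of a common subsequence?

Let dp[i][j] be the LCS length of the first i characters of s and the first j characters of t. dp[i][j] = dp[i-1][j-1]+1 when the i-th and j-th characters match, else max(dp[i-1][j], dp[i][j-1]).
    ·  M  V  F  U  F  M  F  J  J  V  M
 ·  0  0  0  0  0  0  0  0  0  0  0  0
 J  0  0  0  0  0  0  0  0  1  1  1  1
 V  0  0  1  1  1  1  1  1  1  1  2  2
 U  0  0  1  1  2  2  2  2  2  2  2  2
 V  0  0  1  1  2  2  2  2  2  2  3  3
 V  0  0  1  1  2  2  2  2  2  2  3  3
 F  0  0  1  2  2  3  3  3  3  3  3  3
 V  0  0  1  2  2  3  3  3  3  3  4  4
 J  0  0  1  2  2  3  3  3  4  4  4  4
 V  0  0  1  2  2  3  3  3  4  4  5  5
dp[9][11] = 5. One LCS (by backtracking along matches): VUFJV.

5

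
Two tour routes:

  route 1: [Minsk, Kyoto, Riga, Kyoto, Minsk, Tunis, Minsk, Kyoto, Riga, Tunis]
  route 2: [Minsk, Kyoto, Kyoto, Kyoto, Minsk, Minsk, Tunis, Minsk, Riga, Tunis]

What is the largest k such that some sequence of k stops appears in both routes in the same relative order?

8

Match Minsk [1,1], Kyoto [2,3], Kyoto [4,4], Minsk [5,6], Tunis [6,7], Minsk [7,8], Riga [9,9], Tunis [10,10] — 8 stops in the same relative order in both. Since dp[10][10] = 8, nothing longer is possible.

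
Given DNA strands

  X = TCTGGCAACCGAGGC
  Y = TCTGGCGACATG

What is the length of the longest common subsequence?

Taking T at X[1]=Y[1], then C at X[2]=Y[2], then T at X[3]=Y[3], then G at X[4]=Y[4], then G at X[5]=Y[5], then C at X[6]=Y[6], then A at X[8]=Y[8], then C at X[10]=Y[9], then A at X[12]=Y[10], then G at X[14]=Y[12] gives a common subsequence of length 10. dp[15][12] = 10 confirms this is the maximum.

10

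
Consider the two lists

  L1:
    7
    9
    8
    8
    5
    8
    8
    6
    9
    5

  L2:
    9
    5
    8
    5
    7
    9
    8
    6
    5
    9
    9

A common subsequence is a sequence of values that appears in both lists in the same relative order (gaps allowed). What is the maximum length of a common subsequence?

One common subsequence of length 6: 9 [2,1], then 8 [4,3], then 5 [5,4], then 8 [7,7], then 6 [8,8], then 9 [9,11]. dp[10][11] = 6 confirms this is the maximum.

6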